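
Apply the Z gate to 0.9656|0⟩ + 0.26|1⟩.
0.9656|0⟩ - 0.26|1⟩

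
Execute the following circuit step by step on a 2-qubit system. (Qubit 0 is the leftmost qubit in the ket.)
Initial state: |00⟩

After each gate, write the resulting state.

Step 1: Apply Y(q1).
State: i|01⟩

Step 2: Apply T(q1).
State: (-1/√2 + (1/√2)i)|01⟩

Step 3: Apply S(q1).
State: (-1/√2 - (1/√2)i)|01⟩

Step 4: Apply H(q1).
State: (-1/2 - (1/2)i)|00⟩ + (1/2 + (1/2)i)|01⟩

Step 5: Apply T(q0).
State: (-1/2 - (1/2)i)|00⟩ + (1/2 + (1/2)i)|01⟩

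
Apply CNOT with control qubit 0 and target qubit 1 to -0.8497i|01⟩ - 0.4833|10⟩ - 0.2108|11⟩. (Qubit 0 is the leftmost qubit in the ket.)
-0.8497i|01⟩ - 0.2108|10⟩ - 0.4833|11⟩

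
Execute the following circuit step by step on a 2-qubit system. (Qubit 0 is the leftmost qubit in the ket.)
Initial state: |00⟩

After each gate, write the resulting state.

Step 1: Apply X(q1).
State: |01⟩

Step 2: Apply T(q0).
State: |01⟩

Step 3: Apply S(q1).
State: i|01⟩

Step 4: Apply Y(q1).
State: |00⟩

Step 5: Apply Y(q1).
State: i|01⟩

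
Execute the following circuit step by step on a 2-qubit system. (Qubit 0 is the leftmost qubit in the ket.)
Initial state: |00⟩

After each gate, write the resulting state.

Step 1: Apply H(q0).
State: 1/√2|00⟩ + 1/√2|10⟩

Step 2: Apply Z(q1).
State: 1/√2|00⟩ + 1/√2|10⟩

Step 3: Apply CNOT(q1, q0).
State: 1/√2|00⟩ + 1/√2|10⟩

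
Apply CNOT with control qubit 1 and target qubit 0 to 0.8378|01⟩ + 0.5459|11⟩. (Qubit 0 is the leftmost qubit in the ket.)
0.5459|01⟩ + 0.8378|11⟩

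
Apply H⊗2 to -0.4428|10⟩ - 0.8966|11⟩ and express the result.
-0.6697|00⟩ + 0.2269|01⟩ + 0.6697|10⟩ - 0.2269|11⟩

H⊗2 gives amp(|y⟩) = (1/2) Σ_x (−1)^(x·y) amp(|x⟩), where x·y is the number of positions in which both x and y have a 1.
|00⟩: (-0.4428 - 0.8966)/2 = -0.6697
|01⟩: (-0.4428 + 0.8966)/2 = 0.2269
|10⟩: (0.4428 + 0.8966)/2 = 0.6697
|11⟩: (0.4428 - 0.8966)/2 = -0.2269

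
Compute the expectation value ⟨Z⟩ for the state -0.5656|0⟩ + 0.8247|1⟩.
-0.3602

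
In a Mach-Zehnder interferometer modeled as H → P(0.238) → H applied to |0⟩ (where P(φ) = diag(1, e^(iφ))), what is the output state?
(0.9859 + 0.1179i)|0⟩ + (0.01409 - 0.1179i)|1⟩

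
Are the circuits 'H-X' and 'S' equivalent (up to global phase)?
No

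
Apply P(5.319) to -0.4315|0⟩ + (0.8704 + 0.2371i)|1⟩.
-0.4315|0⟩ + (0.691 - 0.5799i)|1⟩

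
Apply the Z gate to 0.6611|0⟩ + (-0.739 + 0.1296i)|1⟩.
0.6611|0⟩ + (0.739 - 0.1296i)|1⟩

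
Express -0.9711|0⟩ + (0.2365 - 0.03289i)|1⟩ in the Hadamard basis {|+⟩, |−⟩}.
(-0.5194 - 0.02326i)|+⟩ + (-0.8539 + 0.02326i)|−⟩

With |ψ⟩ = α|0⟩ + β|1⟩, the Hadamard-basis coefficients are ⟨+|ψ⟩ = (α + β)/√2 and ⟨−|ψ⟩ = (α − β)/√2.
Here α = -0.9711, β = (0.2365 - 0.03289i): (α + β)/√2 = (-0.5194 - 0.02326i), (α − β)/√2 = (-0.8539 + 0.02326i).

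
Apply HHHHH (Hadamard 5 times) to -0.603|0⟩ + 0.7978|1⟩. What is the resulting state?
0.1377|0⟩ - 0.9905|1⟩

H² = I, so H^5 = H: a single Hadamard. With (a, b) = (-0.603, 0.7978), H gives ((a + b)/√2, (a − b)/√2) = (0.1377, -0.9905).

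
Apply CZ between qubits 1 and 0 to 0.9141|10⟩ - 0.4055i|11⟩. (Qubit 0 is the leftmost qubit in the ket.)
0.9141|10⟩ + 0.4055i|11⟩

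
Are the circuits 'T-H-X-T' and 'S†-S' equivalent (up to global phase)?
No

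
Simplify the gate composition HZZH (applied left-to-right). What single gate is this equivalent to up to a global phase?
I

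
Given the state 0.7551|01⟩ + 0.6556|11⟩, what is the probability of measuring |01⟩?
0.5702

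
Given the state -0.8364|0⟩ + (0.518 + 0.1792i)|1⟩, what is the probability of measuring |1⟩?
0.3004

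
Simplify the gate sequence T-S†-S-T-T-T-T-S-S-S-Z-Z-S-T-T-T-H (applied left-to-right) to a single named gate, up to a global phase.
H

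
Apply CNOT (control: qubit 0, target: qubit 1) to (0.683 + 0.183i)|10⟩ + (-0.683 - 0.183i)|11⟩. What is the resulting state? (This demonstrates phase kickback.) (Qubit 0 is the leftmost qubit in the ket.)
(-0.683 - 0.183i)|10⟩ + (0.683 + 0.183i)|11⟩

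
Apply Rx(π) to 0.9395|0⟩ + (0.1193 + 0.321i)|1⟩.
(0.321 - 0.1193i)|0⟩ - 0.9395i|1⟩

Rx(π) = [[cos(θ/2), −i·sin(θ/2)], [−i·sin(θ/2), cos(θ/2)]]; θ = π, cos(θ/2) ≈ 0, sin(θ/2) ≈ 1.
With a = amp(|0⟩) = 0.9395 and b = amp(|1⟩) = (0.1193 + 0.321i):
new amp(|0⟩) = (-i)·b = (0.321 - 0.1193i)
new amp(|1⟩) = (-i)·a = -0.9395i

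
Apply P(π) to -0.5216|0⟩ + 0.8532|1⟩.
-0.5216|0⟩ - 0.8532|1⟩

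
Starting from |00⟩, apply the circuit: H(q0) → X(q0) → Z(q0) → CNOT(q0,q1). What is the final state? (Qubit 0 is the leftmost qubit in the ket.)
1/√2|00⟩ - 1/√2|11⟩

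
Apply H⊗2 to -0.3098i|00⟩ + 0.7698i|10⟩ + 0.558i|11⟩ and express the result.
0.509i|00⟩ - 0.049i|01⟩ - 0.8188i|10⟩ - 0.2608i|11⟩

H⊗2 gives amp(|y⟩) = (1/2) Σ_x (−1)^(x·y) amp(|x⟩), where x·y is the number of positions in which both x and y have a 1.
|00⟩: (-0.3098i + 0.7698i + 0.558i)/2 = 0.509i
|01⟩: (-0.3098i + 0.7698i - 0.558i)/2 = -0.049i
|10⟩: (-0.3098i - 0.7698i - 0.558i)/2 = -0.8188i
|11⟩: (-0.3098i - 0.7698i + 0.558i)/2 = -0.2608i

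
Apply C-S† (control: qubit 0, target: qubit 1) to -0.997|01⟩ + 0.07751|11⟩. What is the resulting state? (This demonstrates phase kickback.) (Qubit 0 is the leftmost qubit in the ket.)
-0.997|01⟩ - 0.07751i|11⟩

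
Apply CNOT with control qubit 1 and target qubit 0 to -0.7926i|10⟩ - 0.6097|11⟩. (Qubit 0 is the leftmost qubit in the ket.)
-0.6097|01⟩ - 0.7926i|10⟩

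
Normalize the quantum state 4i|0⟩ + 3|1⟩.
0.8i|0⟩ + 0.6|1⟩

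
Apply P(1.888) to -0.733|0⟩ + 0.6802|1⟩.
-0.733|0⟩ + (-0.2122 + 0.6463i)|1⟩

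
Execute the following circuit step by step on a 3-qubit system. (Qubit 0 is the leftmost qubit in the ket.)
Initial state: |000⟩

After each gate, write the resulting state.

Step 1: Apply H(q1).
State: 1/√2|000⟩ + 1/√2|010⟩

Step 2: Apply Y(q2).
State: (1/√2)i|001⟩ + (1/√2)i|011⟩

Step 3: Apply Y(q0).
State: -1/√2|101⟩ - 1/√2|111⟩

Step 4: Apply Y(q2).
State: (1/√2)i|100⟩ + (1/√2)i|110⟩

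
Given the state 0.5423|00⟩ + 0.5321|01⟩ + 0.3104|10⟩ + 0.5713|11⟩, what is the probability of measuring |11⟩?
0.3264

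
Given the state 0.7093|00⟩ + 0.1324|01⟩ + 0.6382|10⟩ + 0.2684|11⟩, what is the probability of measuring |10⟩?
0.4073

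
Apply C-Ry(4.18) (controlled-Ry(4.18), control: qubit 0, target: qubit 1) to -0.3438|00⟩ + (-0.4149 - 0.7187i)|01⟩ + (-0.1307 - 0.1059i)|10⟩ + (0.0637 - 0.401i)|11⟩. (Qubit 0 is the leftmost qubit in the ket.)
-0.3438|00⟩ + (-0.4149 - 0.7187i)|01⟩ + (0.009547 + 0.4007i)|10⟩ + (-0.1451 + 0.107i)|11⟩

C-Ry(4.18) leaves the control-|0⟩ kets |00⟩, |01⟩ unchanged and applies Ry(4.18) to qubit 1 on the control-|1⟩ pair (|10⟩, |11⟩).
Ry(4.18) = [[cos(θ/2), −sin(θ/2)], [sin(θ/2), cos(θ/2)]]; θ = 4.18, cos(θ/2) ≈ -0.496189, sin(θ/2) ≈ 0.868215.
With a = amp(|10⟩) = (-0.1307 - 0.1059i) and b = amp(|11⟩) = (0.0637 - 0.401i):
new amp(|10⟩) = (-0.496189)·a + (-0.868215)·b = (0.009547 + 0.4007i)
new amp(|11⟩) = (0.868215)·a + (-0.496189)·b = (-0.1451 + 0.107i)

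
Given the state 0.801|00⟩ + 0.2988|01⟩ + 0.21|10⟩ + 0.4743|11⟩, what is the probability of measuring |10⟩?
0.0441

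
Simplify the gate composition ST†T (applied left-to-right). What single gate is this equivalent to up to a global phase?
S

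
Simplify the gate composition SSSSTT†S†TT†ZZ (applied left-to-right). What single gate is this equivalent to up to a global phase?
S†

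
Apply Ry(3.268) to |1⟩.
-0.998|0⟩ - 0.06316|1⟩

Ry(3.268) = [[cos(θ/2), −sin(θ/2)], [sin(θ/2), cos(θ/2)]]; θ = 3.268, cos(θ/2) ≈ -0.0631616, sin(θ/2) ≈ 0.998003.
With a = amp(|0⟩) = 0 and b = amp(|1⟩) = 1:
new amp(|0⟩) = (-0.0631616)·a + (-0.998003)·b = -0.998
new amp(|1⟩) = (0.998003)·a + (-0.0631616)·b = -0.06316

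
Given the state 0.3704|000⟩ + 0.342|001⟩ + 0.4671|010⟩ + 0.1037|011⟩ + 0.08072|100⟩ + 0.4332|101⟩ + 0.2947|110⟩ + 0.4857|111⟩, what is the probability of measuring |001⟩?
0.117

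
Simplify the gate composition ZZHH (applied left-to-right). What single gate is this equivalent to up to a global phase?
I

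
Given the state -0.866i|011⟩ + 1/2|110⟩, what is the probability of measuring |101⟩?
0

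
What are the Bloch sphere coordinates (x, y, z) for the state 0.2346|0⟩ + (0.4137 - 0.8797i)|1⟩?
(0.1941, -0.4128, -0.89)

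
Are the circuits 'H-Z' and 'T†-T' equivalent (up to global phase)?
No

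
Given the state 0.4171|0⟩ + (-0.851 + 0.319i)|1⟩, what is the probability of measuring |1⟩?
0.826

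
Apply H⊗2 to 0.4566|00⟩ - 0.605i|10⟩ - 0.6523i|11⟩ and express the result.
(0.2283 - 0.6287i)|00⟩ + (0.2283 + 0.02365i)|01⟩ + (0.2283 + 0.6287i)|10⟩ + (0.2283 - 0.02365i)|11⟩

H⊗2 gives amp(|y⟩) = (1/2) Σ_x (−1)^(x·y) amp(|x⟩), where x·y is the number of positions in which both x and y have a 1.
|00⟩: (0.4566 - 0.605i - 0.6523i)/2 = (0.2283 - 0.6287i)
|01⟩: (0.4566 - 0.605i + 0.6523i)/2 = (0.2283 + 0.02365i)
|10⟩: (0.4566 + 0.605i + 0.6523i)/2 = (0.2283 + 0.6287i)
|11⟩: (0.4566 + 0.605i - 0.6523i)/2 = (0.2283 - 0.02365i)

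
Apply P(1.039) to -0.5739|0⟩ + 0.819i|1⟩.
-0.5739|0⟩ + (-0.7059 + 0.4153i)|1⟩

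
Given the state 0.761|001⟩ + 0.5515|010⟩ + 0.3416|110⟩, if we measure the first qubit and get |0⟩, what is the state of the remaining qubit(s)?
0.8097|01⟩ + 0.5868|10⟩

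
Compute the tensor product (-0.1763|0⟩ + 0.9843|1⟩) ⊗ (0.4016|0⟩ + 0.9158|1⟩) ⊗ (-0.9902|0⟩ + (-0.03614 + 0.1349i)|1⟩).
0.07011|000⟩ + (0.002559 - 0.009551i)|001⟩ + 0.1599|010⟩ + (0.005835 - 0.02178i)|011⟩ - 0.3914|100⟩ + (-0.01429 + 0.05333i)|101⟩ - 0.8926|110⟩ + (-0.03258 + 0.1216i)|111⟩

amp(|b₁b₂…⟩) = product of the factor amplitudes for bits b₁, b₂, …; only kets whose every factor amplitude is nonzero survive.
|000⟩: (-0.1763)(0.4016)(-0.9902) = 0.07011
|001⟩: (-0.1763)(0.4016)(-0.03614 + 0.1349i) = (0.002559 - 0.009551i)
|010⟩: (-0.1763)(0.9158)(-0.9902) = 0.1599
|011⟩: (-0.1763)(0.9158)(-0.03614 + 0.1349i) = (0.005835 - 0.02178i)
|100⟩: (0.9843)(0.4016)(-0.9902) = -0.3914
|101⟩: (0.9843)(0.4016)(-0.03614 + 0.1349i) = (-0.01429 + 0.05333i)
|110⟩: (0.9843)(0.9158)(-0.9902) = -0.8926
|111⟩: (0.9843)(0.9158)(-0.03614 + 0.1349i) = (-0.03258 + 0.1216i)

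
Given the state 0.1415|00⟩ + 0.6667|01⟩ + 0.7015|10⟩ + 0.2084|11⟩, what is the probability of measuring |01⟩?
0.4445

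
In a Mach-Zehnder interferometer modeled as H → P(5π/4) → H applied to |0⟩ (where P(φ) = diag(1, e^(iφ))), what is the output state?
(0.1464 - (1/√8)i)|0⟩ + (0.8536 + (1/√8)i)|1⟩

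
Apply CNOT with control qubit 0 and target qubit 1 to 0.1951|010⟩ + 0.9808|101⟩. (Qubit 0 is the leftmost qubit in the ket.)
0.1951|010⟩ + 0.9808|111⟩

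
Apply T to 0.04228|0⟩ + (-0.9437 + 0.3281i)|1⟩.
0.04228|0⟩ + (-0.8993 - 0.4353i)|1⟩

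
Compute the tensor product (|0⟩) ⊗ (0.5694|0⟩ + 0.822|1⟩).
0.5694|00⟩ + 0.822|01⟩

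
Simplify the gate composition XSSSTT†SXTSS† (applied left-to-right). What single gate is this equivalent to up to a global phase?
T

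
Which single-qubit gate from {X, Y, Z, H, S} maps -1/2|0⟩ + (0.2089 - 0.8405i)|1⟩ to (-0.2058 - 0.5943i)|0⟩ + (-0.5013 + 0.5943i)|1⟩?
H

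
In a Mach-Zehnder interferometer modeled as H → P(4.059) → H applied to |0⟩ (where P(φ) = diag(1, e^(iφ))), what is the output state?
(0.1961 - 0.397i)|0⟩ + (0.8039 + 0.397i)|1⟩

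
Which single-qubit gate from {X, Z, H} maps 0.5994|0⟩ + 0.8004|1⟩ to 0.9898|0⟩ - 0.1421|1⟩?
H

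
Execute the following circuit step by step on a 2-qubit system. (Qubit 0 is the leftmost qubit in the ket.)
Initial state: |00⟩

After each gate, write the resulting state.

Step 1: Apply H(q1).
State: 1/√2|00⟩ + 1/√2|01⟩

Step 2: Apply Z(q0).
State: 1/√2|00⟩ + 1/√2|01⟩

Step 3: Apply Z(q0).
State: 1/√2|00⟩ + 1/√2|01⟩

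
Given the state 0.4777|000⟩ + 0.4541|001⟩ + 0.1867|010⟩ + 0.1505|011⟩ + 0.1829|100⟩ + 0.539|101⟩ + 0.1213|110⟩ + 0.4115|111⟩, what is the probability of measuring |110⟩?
0.01471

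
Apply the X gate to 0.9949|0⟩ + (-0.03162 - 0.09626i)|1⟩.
(-0.03162 - 0.09626i)|0⟩ + 0.9949|1⟩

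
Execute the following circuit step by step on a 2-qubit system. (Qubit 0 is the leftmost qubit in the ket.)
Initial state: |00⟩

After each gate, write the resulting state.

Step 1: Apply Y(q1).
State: i|01⟩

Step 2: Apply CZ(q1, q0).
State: i|01⟩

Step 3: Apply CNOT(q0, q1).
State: i|01⟩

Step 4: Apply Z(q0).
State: i|01⟩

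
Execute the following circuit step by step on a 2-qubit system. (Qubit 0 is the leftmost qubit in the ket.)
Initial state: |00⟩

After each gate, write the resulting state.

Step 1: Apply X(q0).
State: |10⟩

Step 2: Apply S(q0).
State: i|10⟩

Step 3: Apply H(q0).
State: (1/√2)i|00⟩ - (1/√2)i|10⟩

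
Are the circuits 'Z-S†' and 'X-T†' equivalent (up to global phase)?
No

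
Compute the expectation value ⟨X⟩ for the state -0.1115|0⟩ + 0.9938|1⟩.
-0.2216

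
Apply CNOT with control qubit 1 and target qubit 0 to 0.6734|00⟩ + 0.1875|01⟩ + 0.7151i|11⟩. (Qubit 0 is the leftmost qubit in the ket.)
0.6734|00⟩ + 0.7151i|01⟩ + 0.1875|11⟩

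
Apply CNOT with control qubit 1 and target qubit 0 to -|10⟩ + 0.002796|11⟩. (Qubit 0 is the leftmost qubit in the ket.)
0.002796|01⟩ - |10⟩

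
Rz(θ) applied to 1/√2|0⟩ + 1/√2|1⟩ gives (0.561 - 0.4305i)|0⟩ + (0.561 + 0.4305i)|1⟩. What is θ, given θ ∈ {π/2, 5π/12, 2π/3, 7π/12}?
5π/12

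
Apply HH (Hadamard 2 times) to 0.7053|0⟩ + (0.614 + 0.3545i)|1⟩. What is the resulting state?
0.7053|0⟩ + (0.614 + 0.3545i)|1⟩

H² = I, so an even number of Hadamards cancels: H^2 = I and the state is unchanged.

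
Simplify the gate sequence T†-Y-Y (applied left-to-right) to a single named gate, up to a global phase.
T†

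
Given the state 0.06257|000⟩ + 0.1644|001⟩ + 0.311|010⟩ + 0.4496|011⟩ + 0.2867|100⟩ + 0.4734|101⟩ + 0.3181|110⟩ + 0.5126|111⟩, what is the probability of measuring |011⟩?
0.2021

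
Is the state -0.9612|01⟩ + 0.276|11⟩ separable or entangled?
Separable

Writing the state as a|00⟩ + b|01⟩ + c|10⟩ + d|11⟩, it is a product state iff ad − bc = 0.
Here (a, b, c, d) = (0, -0.9612, 0, 0.276): ad − bc = (0)(0.276) − (-0.9612)(0) = 0, so the state is separable.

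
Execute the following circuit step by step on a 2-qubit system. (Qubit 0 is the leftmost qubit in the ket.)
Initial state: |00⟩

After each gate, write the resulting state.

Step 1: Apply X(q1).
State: |01⟩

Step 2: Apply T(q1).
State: (1/√2 + (1/√2)i)|01⟩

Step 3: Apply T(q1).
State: i|01⟩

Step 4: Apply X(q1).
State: i|00⟩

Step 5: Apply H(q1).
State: (1/√2)i|00⟩ + (1/√2)i|01⟩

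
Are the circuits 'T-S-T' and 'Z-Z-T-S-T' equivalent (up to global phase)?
Yes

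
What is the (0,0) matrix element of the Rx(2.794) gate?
0.1729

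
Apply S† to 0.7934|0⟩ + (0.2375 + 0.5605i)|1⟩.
0.7934|0⟩ + (0.5605 - 0.2375i)|1⟩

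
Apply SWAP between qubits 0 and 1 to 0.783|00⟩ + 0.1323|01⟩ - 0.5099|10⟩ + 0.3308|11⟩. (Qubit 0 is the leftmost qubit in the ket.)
0.783|00⟩ - 0.5099|01⟩ + 0.1323|10⟩ + 0.3308|11⟩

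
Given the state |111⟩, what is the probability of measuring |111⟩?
1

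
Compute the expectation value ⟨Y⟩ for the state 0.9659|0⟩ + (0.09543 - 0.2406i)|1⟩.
-0.4648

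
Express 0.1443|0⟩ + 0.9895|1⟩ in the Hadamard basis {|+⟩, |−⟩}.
0.8017|+⟩ - 0.5976|−⟩

With |ψ⟩ = α|0⟩ + β|1⟩, the Hadamard-basis coefficients are ⟨+|ψ⟩ = (α + β)/√2 and ⟨−|ψ⟩ = (α − β)/√2.
Here α = 0.1443, β = 0.9895: (α + β)/√2 = 0.8017, (α − β)/√2 = -0.5976.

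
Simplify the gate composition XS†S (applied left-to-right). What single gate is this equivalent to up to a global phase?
X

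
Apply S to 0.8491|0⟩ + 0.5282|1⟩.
0.8491|0⟩ + 0.5282i|1⟩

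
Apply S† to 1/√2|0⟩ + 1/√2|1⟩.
1/√2|0⟩ - (1/√2)i|1⟩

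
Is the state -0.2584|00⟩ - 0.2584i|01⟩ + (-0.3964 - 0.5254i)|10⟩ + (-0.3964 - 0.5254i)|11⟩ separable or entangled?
Entangled

Writing the state as a|00⟩ + b|01⟩ + c|10⟩ + d|11⟩, it is a product state iff ad − bc = 0.
Here (a, b, c, d) = (-0.2584, -0.2584i, (-0.3964 - 0.5254i), (-0.3964 - 0.5254i)): ad − bc = (-0.2584)(-0.3964 - 0.5254i) − (-0.2584i)(-0.3964 - 0.5254i) = (0.2382 + 0.03333i) ≠ 0, so the state is entangled.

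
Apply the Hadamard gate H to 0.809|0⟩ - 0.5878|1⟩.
0.1564|0⟩ + 0.9877|1⟩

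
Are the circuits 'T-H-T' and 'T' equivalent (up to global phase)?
No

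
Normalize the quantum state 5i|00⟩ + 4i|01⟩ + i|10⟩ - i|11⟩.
0.7625i|00⟩ + 0.61i|01⟩ + 0.1525i|10⟩ - 0.1525i|11⟩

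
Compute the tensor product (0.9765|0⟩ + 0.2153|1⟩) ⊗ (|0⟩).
0.9765|00⟩ + 0.2153|10⟩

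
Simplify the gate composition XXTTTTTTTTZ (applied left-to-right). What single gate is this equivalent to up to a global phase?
Z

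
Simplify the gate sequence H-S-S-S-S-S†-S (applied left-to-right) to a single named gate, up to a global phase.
H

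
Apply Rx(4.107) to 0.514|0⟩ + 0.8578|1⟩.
(-0.2386 - 0.7598i)|0⟩ + (-0.3982 - 0.4553i)|1⟩

Rx(4.107) = [[cos(θ/2), −i·sin(θ/2)], [−i·sin(θ/2), cos(θ/2)]]; θ = 4.107, cos(θ/2) ≈ -0.464176, sin(θ/2) ≈ 0.885743.
With a = amp(|0⟩) = 0.514 and b = amp(|1⟩) = 0.8578:
new amp(|0⟩) = (-0.464176)·a + (-0.885743i)·b = (-0.2386 - 0.7598i)
new amp(|1⟩) = (-0.885743i)·a + (-0.464176)·b = (-0.3982 - 0.4553i)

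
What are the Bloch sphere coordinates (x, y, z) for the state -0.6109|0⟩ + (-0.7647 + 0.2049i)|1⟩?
(0.9343, -0.2503, -0.2536)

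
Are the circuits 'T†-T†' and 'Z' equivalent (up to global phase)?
No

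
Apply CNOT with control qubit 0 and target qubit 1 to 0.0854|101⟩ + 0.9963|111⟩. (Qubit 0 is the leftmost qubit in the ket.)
0.9963|101⟩ + 0.0854|111⟩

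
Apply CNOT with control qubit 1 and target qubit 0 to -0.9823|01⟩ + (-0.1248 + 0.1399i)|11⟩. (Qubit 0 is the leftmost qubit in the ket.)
(-0.1248 + 0.1399i)|01⟩ - 0.9823|11⟩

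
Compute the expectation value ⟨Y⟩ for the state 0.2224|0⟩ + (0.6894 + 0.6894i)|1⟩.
0.3066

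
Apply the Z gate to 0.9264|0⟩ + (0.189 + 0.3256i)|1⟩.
0.9264|0⟩ + (-0.189 - 0.3256i)|1⟩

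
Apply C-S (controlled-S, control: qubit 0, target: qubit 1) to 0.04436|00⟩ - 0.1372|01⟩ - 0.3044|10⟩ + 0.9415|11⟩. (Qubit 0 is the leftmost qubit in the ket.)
0.04436|00⟩ - 0.1372|01⟩ - 0.3044|10⟩ + 0.9415i|11⟩

C-S leaves the control-|0⟩ kets |00⟩, |01⟩ unchanged and applies S to qubit 1 on the control-|1⟩ pair (|10⟩, |11⟩).
S = [[1, 0], [0, i]].
With a = amp(|10⟩) = -0.3044 and b = amp(|11⟩) = 0.9415:
new amp(|10⟩) = (1)·a = -0.3044
new amp(|11⟩) = (i)·b = 0.9415i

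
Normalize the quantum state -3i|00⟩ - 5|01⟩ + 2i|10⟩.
-0.4867i|00⟩ - 0.8111|01⟩ + 0.3244i|10⟩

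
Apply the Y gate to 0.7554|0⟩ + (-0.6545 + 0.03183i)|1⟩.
(0.03183 + 0.6545i)|0⟩ + 0.7554i|1⟩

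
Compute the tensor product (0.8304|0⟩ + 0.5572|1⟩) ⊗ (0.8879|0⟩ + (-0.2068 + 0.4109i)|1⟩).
0.7373|00⟩ + (-0.1717 + 0.3412i)|01⟩ + 0.4947|10⟩ + (-0.1152 + 0.229i)|11⟩

amp(|b₁b₂…⟩) = product of the factor amplitudes for bits b₁, b₂, …; only kets whose every factor amplitude is nonzero survive.
|00⟩: (0.8304)(0.8879) = 0.7373
|01⟩: (0.8304)(-0.2068 + 0.4109i) = (-0.1717 + 0.3412i)
|10⟩: (0.5572)(0.8879) = 0.4947
|11⟩: (0.5572)(-0.2068 + 0.4109i) = (-0.1152 + 0.229i)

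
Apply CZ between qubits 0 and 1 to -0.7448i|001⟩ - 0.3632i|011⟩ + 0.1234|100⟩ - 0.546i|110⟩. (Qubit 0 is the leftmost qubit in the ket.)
-0.7448i|001⟩ - 0.3632i|011⟩ + 0.1234|100⟩ + 0.546i|110⟩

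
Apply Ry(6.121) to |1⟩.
-0.081|0⟩ - 0.9967|1⟩

Ry(6.121) = [[cos(θ/2), −sin(θ/2)], [sin(θ/2), cos(θ/2)]]; θ = 6.121, cos(θ/2) ≈ -0.996714, sin(θ/2) ≈ 0.0810038.
With a = amp(|0⟩) = 0 and b = amp(|1⟩) = 1:
new amp(|0⟩) = (-0.996714)·a + (-0.0810038)·b = -0.081
new amp(|1⟩) = (0.0810038)·a + (-0.996714)·b = -0.9967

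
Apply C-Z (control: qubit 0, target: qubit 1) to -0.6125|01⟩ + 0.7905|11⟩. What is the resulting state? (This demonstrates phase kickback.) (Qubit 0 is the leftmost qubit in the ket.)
-0.6125|01⟩ - 0.7905|11⟩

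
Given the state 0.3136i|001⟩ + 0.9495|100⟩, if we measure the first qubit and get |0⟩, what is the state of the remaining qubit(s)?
i|01⟩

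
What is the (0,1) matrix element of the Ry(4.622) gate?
-0.7383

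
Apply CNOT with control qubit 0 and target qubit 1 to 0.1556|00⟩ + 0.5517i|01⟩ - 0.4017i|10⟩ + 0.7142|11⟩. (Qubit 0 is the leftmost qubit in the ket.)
0.1556|00⟩ + 0.5517i|01⟩ + 0.7142|10⟩ - 0.4017i|11⟩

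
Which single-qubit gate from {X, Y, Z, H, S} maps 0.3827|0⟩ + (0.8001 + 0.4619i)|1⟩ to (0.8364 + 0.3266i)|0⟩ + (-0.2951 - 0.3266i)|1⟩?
H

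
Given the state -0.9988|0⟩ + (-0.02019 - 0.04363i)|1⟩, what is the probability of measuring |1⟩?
0.002311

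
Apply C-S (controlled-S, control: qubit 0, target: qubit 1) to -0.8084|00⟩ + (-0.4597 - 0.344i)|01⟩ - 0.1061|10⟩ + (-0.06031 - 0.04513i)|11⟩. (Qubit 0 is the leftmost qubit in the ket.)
-0.8084|00⟩ + (-0.4597 - 0.344i)|01⟩ - 0.1061|10⟩ + (0.04513 - 0.06031i)|11⟩

C-S leaves the control-|0⟩ kets |00⟩, |01⟩ unchanged and applies S to qubit 1 on the control-|1⟩ pair (|10⟩, |11⟩).
S = [[1, 0], [0, i]].
With a = amp(|10⟩) = -0.1061 and b = amp(|11⟩) = (-0.06031 - 0.04513i):
new amp(|10⟩) = (1)·a = -0.1061
new amp(|11⟩) = (i)·b = (0.04513 - 0.06031i)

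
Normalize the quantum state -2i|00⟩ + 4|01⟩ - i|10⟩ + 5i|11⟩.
-0.2949i|00⟩ + 0.5898|01⟩ - 0.1474i|10⟩ + 0.7372i|11⟩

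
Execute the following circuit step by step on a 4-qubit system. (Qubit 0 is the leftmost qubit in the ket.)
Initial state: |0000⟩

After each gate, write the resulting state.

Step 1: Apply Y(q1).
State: i|0100⟩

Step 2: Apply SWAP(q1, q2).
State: i|0010⟩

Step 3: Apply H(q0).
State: (1/√2)i|0010⟩ + (1/√2)i|1010⟩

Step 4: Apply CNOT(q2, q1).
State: (1/√2)i|0110⟩ + (1/√2)i|1110⟩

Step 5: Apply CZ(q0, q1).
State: (1/√2)i|0110⟩ - (1/√2)i|1110⟩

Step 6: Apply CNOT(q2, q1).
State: (1/√2)i|0010⟩ - (1/√2)i|1010⟩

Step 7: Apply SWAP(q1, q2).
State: (1/√2)i|0100⟩ - (1/√2)i|1100⟩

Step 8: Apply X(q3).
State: (1/√2)i|0101⟩ - (1/√2)i|1101⟩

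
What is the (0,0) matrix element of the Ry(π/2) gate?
1/√2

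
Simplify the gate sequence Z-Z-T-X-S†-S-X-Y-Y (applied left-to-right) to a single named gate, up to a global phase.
T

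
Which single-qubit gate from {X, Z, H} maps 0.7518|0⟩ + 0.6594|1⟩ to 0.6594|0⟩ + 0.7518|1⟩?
X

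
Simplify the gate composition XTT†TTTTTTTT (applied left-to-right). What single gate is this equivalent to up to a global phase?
X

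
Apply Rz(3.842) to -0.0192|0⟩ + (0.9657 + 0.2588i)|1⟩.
(0.006587 + 0.01803i)|0⟩ + (-0.5744 + 0.8183i)|1⟩

Rz(3.842) = [[e^(−iθ/2), 0], [0, e^(iθ/2)]] with e^(±iθ/2) = cos(θ/2) ± i·sin(θ/2); θ = 3.842, cos(θ/2) ≈ -0.343089, sin(θ/2) ≈ 0.939303.
With a = amp(|0⟩) = -0.0192 and b = amp(|1⟩) = (0.9657 + 0.2588i):
new amp(|0⟩) = (-0.343089 - 0.939303i)·a = (0.006587 + 0.01803i)
new amp(|1⟩) = (-0.343089 + 0.939303i)·b = (-0.5744 + 0.8183i)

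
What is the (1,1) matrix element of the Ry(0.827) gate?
0.9157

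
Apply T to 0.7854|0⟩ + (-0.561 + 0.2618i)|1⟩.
0.7854|0⟩ + (-0.5818 - 0.2116i)|1⟩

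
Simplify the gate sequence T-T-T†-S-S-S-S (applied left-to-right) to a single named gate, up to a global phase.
T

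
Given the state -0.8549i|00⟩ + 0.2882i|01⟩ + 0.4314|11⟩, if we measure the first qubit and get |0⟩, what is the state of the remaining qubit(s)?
-0.9476i|0⟩ + 0.3195i|1⟩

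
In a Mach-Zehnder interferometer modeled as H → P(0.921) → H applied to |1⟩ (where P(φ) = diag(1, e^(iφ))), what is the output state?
(0.1975 - 0.3981i)|0⟩ + (0.8025 + 0.3981i)|1⟩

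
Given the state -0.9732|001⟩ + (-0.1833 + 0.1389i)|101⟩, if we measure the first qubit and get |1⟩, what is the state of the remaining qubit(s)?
(-0.797 + 0.604i)|01⟩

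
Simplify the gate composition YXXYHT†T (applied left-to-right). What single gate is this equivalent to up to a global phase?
H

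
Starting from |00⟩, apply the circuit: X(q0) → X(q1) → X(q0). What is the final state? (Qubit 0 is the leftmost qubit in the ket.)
|01⟩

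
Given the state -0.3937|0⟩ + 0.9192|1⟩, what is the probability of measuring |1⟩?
0.8449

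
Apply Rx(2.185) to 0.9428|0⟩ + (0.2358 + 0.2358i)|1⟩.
(0.6433 - 0.2093i)|0⟩ + (0.1085 - 0.7285i)|1⟩

Rx(2.185) = [[cos(θ/2), −i·sin(θ/2)], [−i·sin(θ/2), cos(θ/2)]]; θ = 2.185, cos(θ/2) ≈ 0.460267, sin(θ/2) ≈ 0.88778.
With a = amp(|0⟩) = 0.9428 and b = amp(|1⟩) = (0.2358 + 0.2358i):
new amp(|0⟩) = (0.460267)·a + (-0.88778i)·b = (0.6433 - 0.2093i)
new amp(|1⟩) = (-0.88778i)·a + (0.460267)·b = (0.1085 - 0.7285i)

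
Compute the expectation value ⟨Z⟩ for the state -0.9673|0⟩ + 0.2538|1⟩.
0.8713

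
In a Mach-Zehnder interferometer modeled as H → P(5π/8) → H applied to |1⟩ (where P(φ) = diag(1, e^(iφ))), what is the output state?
(0.6913 - 0.4619i)|0⟩ + (0.3087 + 0.4619i)|1⟩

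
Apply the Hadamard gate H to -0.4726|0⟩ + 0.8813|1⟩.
0.289|0⟩ - 0.9574|1⟩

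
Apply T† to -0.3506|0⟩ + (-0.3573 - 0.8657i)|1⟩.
-0.3506|0⟩ + (-0.8648 - 0.3595i)|1⟩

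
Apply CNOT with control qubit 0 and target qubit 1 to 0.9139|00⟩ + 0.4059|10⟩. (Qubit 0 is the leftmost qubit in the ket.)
0.9139|00⟩ + 0.4059|11⟩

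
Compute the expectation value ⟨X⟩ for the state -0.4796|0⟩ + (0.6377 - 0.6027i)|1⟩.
-0.6117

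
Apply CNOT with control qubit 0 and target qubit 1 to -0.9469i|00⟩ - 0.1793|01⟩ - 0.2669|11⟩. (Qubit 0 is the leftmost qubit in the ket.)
-0.9469i|00⟩ - 0.1793|01⟩ - 0.2669|10⟩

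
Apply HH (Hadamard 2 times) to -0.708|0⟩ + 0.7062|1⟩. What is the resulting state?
-0.708|0⟩ + 0.7062|1⟩

H² = I, so an even number of Hadamards cancels: H^2 = I and the state is unchanged.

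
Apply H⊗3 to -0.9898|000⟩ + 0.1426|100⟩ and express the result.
-0.2995|000⟩ - 0.2995|001⟩ - 0.2995|010⟩ - 0.2995|011⟩ - 0.4004|100⟩ - 0.4004|101⟩ - 0.4004|110⟩ - 0.4004|111⟩

H⊗3 gives amp(|y⟩) = (1/2√2) Σ_x (−1)^(x·y) amp(|x⟩), where x·y is the number of positions in which both x and y have a 1.
|000⟩: (-0.9898 + 0.1426)/(2√2) = -0.2995
|001⟩: (-0.9898 + 0.1426)/(2√2) = -0.2995
|010⟩: (-0.9898 + 0.1426)/(2√2) = -0.2995
|011⟩: (-0.9898 + 0.1426)/(2√2) = -0.2995
|100⟩: (-0.9898 - 0.1426)/(2√2) = -0.4004
|101⟩: (-0.9898 - 0.1426)/(2√2) = -0.4004
|110⟩: (-0.9898 - 0.1426)/(2√2) = -0.4004
|111⟩: (-0.9898 - 0.1426)/(2√2) = -0.4004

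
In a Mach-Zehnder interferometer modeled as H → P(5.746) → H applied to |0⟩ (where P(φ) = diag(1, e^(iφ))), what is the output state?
(0.9296 - 0.2559i)|0⟩ + (0.07042 + 0.2559i)|1⟩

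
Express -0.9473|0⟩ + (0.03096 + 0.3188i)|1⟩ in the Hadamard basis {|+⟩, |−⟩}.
(-0.648 + 0.2254i)|+⟩ + (-0.6917 - 0.2254i)|−⟩

With |ψ⟩ = α|0⟩ + β|1⟩, the Hadamard-basis coefficients are ⟨+|ψ⟩ = (α + β)/√2 and ⟨−|ψ⟩ = (α − β)/√2.
Here α = -0.9473, β = (0.03096 + 0.3188i): (α + β)/√2 = (-0.648 + 0.2254i), (α − β)/√2 = (-0.6917 - 0.2254i).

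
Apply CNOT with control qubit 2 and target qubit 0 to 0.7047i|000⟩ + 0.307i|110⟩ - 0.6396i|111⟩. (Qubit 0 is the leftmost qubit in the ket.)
0.7047i|000⟩ - 0.6396i|011⟩ + 0.307i|110⟩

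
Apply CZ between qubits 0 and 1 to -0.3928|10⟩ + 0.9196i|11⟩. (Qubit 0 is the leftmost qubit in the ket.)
-0.3928|10⟩ - 0.9196i|11⟩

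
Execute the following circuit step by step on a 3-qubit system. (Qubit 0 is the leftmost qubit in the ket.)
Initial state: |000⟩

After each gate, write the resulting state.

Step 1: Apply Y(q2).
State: i|001⟩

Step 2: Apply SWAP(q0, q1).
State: i|001⟩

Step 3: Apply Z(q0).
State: i|001⟩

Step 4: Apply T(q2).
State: (-1/√2 + (1/√2)i)|001⟩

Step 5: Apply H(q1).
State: (-1/2 + (1/2)i)|001⟩ + (-1/2 + (1/2)i)|011⟩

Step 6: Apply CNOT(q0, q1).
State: (-1/2 + (1/2)i)|001⟩ + (-1/2 + (1/2)i)|011⟩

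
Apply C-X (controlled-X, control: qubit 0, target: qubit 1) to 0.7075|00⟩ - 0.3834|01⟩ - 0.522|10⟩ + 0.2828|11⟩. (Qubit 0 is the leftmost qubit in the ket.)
0.7075|00⟩ - 0.3834|01⟩ + 0.2828|10⟩ - 0.522|11⟩

C-X leaves the control-|0⟩ kets |00⟩, |01⟩ unchanged and applies X to qubit 1 on the control-|1⟩ pair (|10⟩, |11⟩).
X = [[0, 1], [1, 0]].
With a = amp(|10⟩) = -0.522 and b = amp(|11⟩) = 0.2828:
new amp(|10⟩) = (1)·b = 0.2828
new amp(|11⟩) = (1)·a = -0.522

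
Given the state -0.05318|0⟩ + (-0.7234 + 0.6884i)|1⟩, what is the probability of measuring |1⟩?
0.9972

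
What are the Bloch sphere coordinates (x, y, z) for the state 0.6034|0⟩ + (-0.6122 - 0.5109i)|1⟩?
(-0.7388, -0.6166, -0.2717)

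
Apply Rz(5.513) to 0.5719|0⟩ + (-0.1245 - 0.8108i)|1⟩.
(-0.53 - 0.2148i)|0⟩ + (0.42 + 0.7047i)|1⟩

Rz(5.513) = [[e^(−iθ/2), 0], [0, e^(iθ/2)]] with e^(±iθ/2) = cos(θ/2) ± i·sin(θ/2); θ = 5.513, cos(θ/2) ≈ -0.926764, sin(θ/2) ≈ 0.375645.
With a = amp(|0⟩) = 0.5719 and b = amp(|1⟩) = (-0.1245 - 0.8108i):
new amp(|0⟩) = (-0.926764 - 0.375645i)·a = (-0.53 - 0.2148i)
new amp(|1⟩) = (-0.926764 + 0.375645i)·b = (0.42 + 0.7047i)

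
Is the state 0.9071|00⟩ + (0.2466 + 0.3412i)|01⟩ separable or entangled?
Separable

Writing the state as a|00⟩ + b|01⟩ + c|10⟩ + d|11⟩, it is a product state iff ad − bc = 0.
Here (a, b, c, d) = (0.9071, (0.2466 + 0.3412i), 0, 0): ad − bc = (0.9071)(0) − (0.2466 + 0.3412i)(0) = 0, so the state is separable.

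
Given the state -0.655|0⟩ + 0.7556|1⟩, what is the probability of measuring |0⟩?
0.429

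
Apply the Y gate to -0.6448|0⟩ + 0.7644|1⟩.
-0.7644i|0⟩ - 0.6448i|1⟩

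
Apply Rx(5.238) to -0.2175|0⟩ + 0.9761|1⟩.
(0.1885 - 0.4872i)|0⟩ + (-0.8458 + 0.1086i)|1⟩

Rx(5.238) = [[cos(θ/2), −i·sin(θ/2)], [−i·sin(θ/2), cos(θ/2)]]; θ = 5.238, cos(θ/2) ≈ -0.866528, sin(θ/2) ≈ 0.499128.
With a = amp(|0⟩) = -0.2175 and b = amp(|1⟩) = 0.9761:
new amp(|0⟩) = (-0.866528)·a + (-0.499128i)·b = (0.1885 - 0.4872i)
new amp(|1⟩) = (-0.499128i)·a + (-0.866528)·b = (-0.8458 + 0.1086i)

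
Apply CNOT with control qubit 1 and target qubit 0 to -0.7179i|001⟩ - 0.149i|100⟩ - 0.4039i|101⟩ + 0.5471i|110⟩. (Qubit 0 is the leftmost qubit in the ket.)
-0.7179i|001⟩ + 0.5471i|010⟩ - 0.149i|100⟩ - 0.4039i|101⟩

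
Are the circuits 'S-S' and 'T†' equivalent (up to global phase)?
No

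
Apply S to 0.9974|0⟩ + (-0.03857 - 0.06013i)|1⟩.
0.9974|0⟩ + (0.06013 - 0.03857i)|1⟩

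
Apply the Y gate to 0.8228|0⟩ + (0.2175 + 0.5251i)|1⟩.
(0.5251 - 0.2175i)|0⟩ + 0.8228i|1⟩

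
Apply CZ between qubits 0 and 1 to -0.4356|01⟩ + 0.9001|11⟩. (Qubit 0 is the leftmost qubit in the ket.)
-0.4356|01⟩ - 0.9001|11⟩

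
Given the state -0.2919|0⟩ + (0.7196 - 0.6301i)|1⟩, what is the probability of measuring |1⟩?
0.9149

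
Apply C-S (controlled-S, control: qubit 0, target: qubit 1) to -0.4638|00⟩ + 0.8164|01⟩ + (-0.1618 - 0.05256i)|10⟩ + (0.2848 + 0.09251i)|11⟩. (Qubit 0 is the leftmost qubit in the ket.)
-0.4638|00⟩ + 0.8164|01⟩ + (-0.1618 - 0.05256i)|10⟩ + (-0.09251 + 0.2848i)|11⟩

C-S leaves the control-|0⟩ kets |00⟩, |01⟩ unchanged and applies S to qubit 1 on the control-|1⟩ pair (|10⟩, |11⟩).
S = [[1, 0], [0, i]].
With a = amp(|10⟩) = (-0.1618 - 0.05256i) and b = amp(|11⟩) = (0.2848 + 0.09251i):
new amp(|10⟩) = (1)·a = (-0.1618 - 0.05256i)
new amp(|11⟩) = (i)·b = (-0.09251 + 0.2848i)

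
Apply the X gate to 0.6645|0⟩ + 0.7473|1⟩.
0.7473|0⟩ + 0.6645|1⟩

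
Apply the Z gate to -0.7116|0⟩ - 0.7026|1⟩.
-0.7116|0⟩ + 0.7026|1⟩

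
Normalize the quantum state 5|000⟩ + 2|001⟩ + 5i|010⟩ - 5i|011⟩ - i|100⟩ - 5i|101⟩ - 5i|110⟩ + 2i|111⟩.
0.4319|000⟩ + 0.1728|001⟩ + 0.4319i|010⟩ - 0.4319i|011⟩ - 0.08639i|100⟩ - 0.4319i|101⟩ - 0.4319i|110⟩ + 0.1728i|111⟩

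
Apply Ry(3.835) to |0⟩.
-0.3398|0⟩ + 0.9405|1⟩

Ry(3.835) = [[cos(θ/2), −sin(θ/2)], [sin(θ/2), cos(θ/2)]]; θ = 3.835, cos(θ/2) ≈ -0.339799, sin(θ/2) ≈ 0.940498.
With a = amp(|0⟩) = 1 and b = amp(|1⟩) = 0:
new amp(|0⟩) = (-0.339799)·a + (-0.940498)·b = -0.3398
new amp(|1⟩) = (0.940498)·a + (-0.339799)·b = 0.9405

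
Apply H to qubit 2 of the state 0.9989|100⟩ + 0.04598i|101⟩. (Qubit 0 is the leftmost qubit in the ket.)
(0.7063 + 0.03251i)|100⟩ + (0.7063 - 0.03251i)|101⟩

H on qubit 2 mixes each pair of kets that differ only in qubit 2: amplitudes (a, b) of (|…0…⟩, |…1…⟩) become ((a + b)/√2, (a − b)/√2). Kets absent from the input have amplitude 0.
(|100⟩, |101⟩): (a, b) = (0.9989, 0.04598i) → ((0.7063 + 0.03251i), (0.7063 - 0.03251i))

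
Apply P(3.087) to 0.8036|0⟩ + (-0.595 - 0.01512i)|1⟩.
0.8036|0⟩ + (0.5949 - 0.01737i)|1⟩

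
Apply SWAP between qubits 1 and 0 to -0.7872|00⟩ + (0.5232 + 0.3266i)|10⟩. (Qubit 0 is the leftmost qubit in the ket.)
-0.7872|00⟩ + (0.5232 + 0.3266i)|01⟩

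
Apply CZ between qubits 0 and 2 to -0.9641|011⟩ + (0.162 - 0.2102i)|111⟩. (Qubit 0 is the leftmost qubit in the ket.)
-0.9641|011⟩ + (-0.162 + 0.2102i)|111⟩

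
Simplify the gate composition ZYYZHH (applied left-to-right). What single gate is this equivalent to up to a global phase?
I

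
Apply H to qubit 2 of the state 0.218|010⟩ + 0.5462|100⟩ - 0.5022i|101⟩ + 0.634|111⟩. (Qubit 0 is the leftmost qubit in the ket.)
0.1541|010⟩ + 0.1541|011⟩ + (0.3862 - 0.3551i)|100⟩ + (0.3862 + 0.3551i)|101⟩ + 0.4483|110⟩ - 0.4483|111⟩

H on qubit 2 mixes each pair of kets that differ only in qubit 2: amplitudes (a, b) of (|…0…⟩, |…1…⟩) become ((a + b)/√2, (a − b)/√2). Kets absent from the input have amplitude 0.
(|010⟩, |011⟩): (a, b) = (0.218, 0) → (0.1541, 0.1541)
(|100⟩, |101⟩): (a, b) = (0.5462, -0.5022i) → ((0.3862 - 0.3551i), (0.3862 + 0.3551i))
(|110⟩, |111⟩): (a, b) = (0, 0.634) → (0.4483, -0.4483)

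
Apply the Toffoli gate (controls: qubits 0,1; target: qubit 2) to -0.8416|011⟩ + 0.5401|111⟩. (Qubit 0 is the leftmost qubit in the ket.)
-0.8416|011⟩ + 0.5401|110⟩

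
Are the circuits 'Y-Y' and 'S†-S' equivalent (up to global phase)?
Yes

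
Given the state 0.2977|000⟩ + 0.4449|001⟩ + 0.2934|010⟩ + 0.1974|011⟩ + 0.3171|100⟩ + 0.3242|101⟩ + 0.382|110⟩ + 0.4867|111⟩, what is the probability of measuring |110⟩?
0.1459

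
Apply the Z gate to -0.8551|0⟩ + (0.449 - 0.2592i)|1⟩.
-0.8551|0⟩ + (-0.449 + 0.2592i)|1⟩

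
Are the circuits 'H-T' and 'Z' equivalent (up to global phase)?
No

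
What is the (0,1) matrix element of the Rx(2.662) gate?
-0.9714i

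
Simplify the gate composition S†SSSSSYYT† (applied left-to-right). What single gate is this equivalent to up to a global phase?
T†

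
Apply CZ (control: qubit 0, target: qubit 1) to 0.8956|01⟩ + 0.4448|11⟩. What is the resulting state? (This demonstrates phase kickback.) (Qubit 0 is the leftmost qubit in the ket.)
0.8956|01⟩ - 0.4448|11⟩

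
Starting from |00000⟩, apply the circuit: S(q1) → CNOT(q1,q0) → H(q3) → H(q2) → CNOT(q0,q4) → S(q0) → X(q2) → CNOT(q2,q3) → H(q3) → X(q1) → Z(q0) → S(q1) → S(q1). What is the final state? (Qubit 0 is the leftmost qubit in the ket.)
-1/√2|01000⟩ - 1/√2|01100⟩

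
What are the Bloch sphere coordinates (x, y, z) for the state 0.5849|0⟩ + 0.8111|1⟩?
(0.9488, 0, -0.3158)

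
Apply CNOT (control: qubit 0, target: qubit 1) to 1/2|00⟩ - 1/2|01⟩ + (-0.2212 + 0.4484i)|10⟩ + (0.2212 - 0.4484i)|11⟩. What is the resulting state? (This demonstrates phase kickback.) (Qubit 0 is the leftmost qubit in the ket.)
1/2|00⟩ - 1/2|01⟩ + (0.2212 - 0.4484i)|10⟩ + (-0.2212 + 0.4484i)|11⟩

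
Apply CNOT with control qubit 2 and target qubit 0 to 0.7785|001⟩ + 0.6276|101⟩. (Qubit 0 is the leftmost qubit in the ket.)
0.6276|001⟩ + 0.7785|101⟩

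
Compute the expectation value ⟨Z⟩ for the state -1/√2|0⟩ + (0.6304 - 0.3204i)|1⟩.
-0.00006032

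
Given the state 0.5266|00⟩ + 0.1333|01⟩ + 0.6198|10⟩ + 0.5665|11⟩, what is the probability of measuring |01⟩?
0.01777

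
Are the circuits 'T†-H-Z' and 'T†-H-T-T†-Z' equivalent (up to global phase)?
Yes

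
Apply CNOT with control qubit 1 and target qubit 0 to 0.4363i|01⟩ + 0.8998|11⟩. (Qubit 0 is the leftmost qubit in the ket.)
0.8998|01⟩ + 0.4363i|11⟩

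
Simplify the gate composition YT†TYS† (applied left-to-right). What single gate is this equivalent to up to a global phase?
S†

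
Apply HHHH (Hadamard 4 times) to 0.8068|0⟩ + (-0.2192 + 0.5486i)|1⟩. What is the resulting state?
0.8068|0⟩ + (-0.2192 + 0.5486i)|1⟩

H² = I, so an even number of Hadamards cancels: H^4 = I and the state is unchanged.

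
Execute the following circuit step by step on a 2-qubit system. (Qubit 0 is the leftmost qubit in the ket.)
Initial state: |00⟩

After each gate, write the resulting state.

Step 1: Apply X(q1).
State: |01⟩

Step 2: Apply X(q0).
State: |11⟩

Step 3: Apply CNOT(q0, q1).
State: |10⟩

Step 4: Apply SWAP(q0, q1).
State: |01⟩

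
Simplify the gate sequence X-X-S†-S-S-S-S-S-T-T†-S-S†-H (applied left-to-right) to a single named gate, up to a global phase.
H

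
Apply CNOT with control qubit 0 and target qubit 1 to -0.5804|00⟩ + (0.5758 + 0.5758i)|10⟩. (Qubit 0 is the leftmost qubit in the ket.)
-0.5804|00⟩ + (0.5758 + 0.5758i)|11⟩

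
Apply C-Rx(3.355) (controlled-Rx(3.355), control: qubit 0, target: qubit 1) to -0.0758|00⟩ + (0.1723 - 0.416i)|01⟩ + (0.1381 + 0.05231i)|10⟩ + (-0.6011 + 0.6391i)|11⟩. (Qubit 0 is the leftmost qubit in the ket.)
-0.0758|00⟩ + (0.1723 - 0.416i)|01⟩ + (0.6208 + 0.5921i)|10⟩ + (0.116 - 0.2054i)|11⟩

C-Rx(3.355) leaves the control-|0⟩ kets |00⟩, |01⟩ unchanged and applies Rx(3.355) to qubit 1 on the control-|1⟩ pair (|10⟩, |11⟩).
Rx(3.355) = [[cos(θ/2), −i·sin(θ/2)], [−i·sin(θ/2), cos(θ/2)]]; θ = 3.355, cos(θ/2) ≈ -0.106501, sin(θ/2) ≈ 0.994313.
With a = amp(|10⟩) = (0.1381 + 0.05231i) and b = amp(|11⟩) = (-0.6011 + 0.6391i):
new amp(|10⟩) = (-0.106501)·a + (-0.994313i)·b = (0.6208 + 0.5921i)
new amp(|11⟩) = (-0.994313i)·a + (-0.106501)·b = (0.116 - 0.2054i)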